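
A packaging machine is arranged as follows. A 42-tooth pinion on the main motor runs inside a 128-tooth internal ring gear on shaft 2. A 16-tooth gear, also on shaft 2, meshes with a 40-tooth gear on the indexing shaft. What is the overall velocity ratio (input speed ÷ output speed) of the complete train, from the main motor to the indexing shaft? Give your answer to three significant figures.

7.62

Each stage contributes driven/driver: internal gear 128/42 = 3.0476, gear mesh 40/16 = 2.5.
Overall: 3.0476 × 2.5 = 7.619.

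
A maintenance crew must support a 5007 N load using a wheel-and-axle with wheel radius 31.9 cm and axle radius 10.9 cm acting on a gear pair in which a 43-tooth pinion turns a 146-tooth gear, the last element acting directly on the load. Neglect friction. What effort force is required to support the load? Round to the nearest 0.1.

Wheel-and-axle MA = R/r = 31.9/10.9 = 2.9266.
Gear pair MA = 146/43 = 3.3953.
Combined ideal MA = 2.9266 × 3.3953 = 9.9368.
Effort = load / MA = 5007 / 9.9368 = 503.88 N.

503.9 N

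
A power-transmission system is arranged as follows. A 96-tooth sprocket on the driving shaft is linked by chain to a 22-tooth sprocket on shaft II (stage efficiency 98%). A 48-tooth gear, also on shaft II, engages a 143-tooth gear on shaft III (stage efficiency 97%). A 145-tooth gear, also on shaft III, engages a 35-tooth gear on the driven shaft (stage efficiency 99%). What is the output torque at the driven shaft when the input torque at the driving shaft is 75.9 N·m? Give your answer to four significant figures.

11.77 N·m

After the chain (22/96): 75.9 × 0.22917 × 0.98 = 17.046 N·m
After the gear mesh (143/48): 17.046 × 2.9792 × 0.97 = 49.259 N·m
After the gear mesh (35/145): 49.259 × 0.24138 × 0.99 = 11.771 N·m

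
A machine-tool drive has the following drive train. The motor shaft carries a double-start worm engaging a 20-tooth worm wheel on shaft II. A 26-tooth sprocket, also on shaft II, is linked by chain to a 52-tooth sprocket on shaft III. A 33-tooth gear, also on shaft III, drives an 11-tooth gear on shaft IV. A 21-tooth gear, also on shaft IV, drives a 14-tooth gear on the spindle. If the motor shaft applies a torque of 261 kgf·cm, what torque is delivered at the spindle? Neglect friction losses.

1160 kgf·cm

After the worm (20/2): 261 × 10 = 2610 kgf·cm
After the chain (52/26): 2610 × 2 = 5220 kgf·cm
After the gear mesh (11/33): 5220 × 0.33333 = 1740 kgf·cm
After the gear mesh (14/21): 1740 × 0.66667 = 1160 kgf·cm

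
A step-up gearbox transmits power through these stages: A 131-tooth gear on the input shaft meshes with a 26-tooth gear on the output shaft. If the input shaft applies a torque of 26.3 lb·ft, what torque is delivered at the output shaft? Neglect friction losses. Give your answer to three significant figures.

5.22 lb·ft

gear mesh 26/131 = 0.19847 → τ = 26.3·0.19847 = 5.2198 lb·ft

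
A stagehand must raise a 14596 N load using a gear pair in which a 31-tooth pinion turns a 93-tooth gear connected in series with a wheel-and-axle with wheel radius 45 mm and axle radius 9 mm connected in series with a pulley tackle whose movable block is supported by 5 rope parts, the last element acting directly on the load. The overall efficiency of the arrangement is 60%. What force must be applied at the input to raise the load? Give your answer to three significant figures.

324 N

Gear pair MA = 93/31 = 3.
Wheel-and-axle MA = R/r = 45/9 = 5.
Block-and-tackle MA = number of supporting rope parts = 5.
Combined ideal MA = 3 × 5 × 5 = 75.
Actual MA = 75 × 0.60 = 45.
Effort = load / actual MA = 14596 / 45 = 324.36 N.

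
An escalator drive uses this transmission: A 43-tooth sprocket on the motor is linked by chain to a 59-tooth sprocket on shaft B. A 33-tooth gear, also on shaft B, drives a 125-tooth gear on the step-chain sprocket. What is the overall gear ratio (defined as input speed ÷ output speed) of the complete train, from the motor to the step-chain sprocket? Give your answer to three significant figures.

5.20

Each stage contributes driven/driver: chain 59/43 = 1.3721, gear mesh 125/33 = 3.7879.
Overall: 1.3721 × 3.7879 = 5.1973.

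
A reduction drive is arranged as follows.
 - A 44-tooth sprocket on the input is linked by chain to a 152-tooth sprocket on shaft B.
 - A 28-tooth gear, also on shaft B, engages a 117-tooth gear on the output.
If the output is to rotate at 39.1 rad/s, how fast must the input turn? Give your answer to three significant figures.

Overall ratio R = 3.4545 × 4.1786 = 14.435.
Required input speed = output speed × R = 39.1 × 14.435 = 564.41 rad/s.

564 rad/s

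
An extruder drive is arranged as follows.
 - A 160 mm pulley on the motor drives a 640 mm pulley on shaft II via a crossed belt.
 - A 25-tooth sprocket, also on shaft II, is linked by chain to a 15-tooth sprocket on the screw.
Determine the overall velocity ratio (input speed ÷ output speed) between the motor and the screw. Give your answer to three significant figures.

Each stage contributes driven/driver: belt 640/160 = 4, chain 15/25 = 0.6.
Overall: 4 × 0.6 = 2.4.

2.40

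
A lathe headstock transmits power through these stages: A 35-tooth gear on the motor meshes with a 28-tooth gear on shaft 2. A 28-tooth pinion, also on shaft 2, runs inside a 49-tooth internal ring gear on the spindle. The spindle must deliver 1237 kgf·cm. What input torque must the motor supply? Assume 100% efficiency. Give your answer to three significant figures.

Overall ratio R = 0.8 × 1.75 = 1.4.
Input torque = output torque / R = 1237 / 1.4 = 883.57 kgf·cm.

884 kgf·cm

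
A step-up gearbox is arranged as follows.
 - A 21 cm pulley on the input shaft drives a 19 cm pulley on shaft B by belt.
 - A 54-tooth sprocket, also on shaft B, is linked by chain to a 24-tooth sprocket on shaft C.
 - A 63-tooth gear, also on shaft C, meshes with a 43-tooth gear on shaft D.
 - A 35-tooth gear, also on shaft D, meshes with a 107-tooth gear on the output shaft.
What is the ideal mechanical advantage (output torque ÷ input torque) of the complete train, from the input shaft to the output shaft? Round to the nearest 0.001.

0.839

Each stage contributes driven/driver: belt 19/21 = 0.90476, chain 24/54 = 0.44444, gear mesh 43/63 = 0.68254, gear mesh 107/35 = 3.0571.
Overall: 0.90476 × 0.44444 × 0.68254 × 3.0571 = 0.83906.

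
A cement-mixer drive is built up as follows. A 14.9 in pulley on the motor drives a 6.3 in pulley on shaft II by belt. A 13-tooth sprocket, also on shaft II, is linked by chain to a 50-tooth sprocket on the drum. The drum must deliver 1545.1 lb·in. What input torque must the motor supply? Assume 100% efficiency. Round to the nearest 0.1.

Overall ratio R = 0.42282 × 3.8462 = 1.6262.
Input torque = output torque / R = 1545.1 / 1.6262 = 950.11 lb·in.

950.1 lb·in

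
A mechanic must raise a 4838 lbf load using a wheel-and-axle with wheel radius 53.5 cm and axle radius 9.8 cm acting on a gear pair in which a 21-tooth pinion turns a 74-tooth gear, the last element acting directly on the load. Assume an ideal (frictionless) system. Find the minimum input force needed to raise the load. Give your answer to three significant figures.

251 lbf

Wheel-and-axle MA = R/r = 53.5/9.8 = 5.4592.
Gear pair MA = 74/21 = 3.5238.
Combined ideal MA = 5.4592 × 3.5238 = 19.237.
Effort = load / MA = 4838 / 19.237 = 251.49 lbf.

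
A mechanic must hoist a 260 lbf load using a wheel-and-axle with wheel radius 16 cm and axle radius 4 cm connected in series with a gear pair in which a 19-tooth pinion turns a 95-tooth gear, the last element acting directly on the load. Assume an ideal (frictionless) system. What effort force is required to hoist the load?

13 lbf

Wheel-and-axle MA = R/r = 16/4 = 4.
Gear pair MA = 95/19 = 5.
Combined ideal MA = 4 × 5 = 20.
Effort = load / MA = 260 / 20 = 13 lbf.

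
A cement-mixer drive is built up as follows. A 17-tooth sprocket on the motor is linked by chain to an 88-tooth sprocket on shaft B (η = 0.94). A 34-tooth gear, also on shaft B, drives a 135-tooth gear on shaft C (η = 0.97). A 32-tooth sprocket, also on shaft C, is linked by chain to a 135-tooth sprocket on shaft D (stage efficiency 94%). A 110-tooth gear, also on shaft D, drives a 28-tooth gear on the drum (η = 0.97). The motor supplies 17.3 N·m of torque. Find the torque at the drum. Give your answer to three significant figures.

chain 88/17 = 5.1765 → τ = 17.3·5.1765·0.94 = 84.18 N·m
gear mesh 135/34 = 3.9706 → τ = 84.18·3.9706·0.97 = 324.22 N·m
chain 135/32 = 4.2188 → τ = 324.22·4.2188·0.94 = 1285.7 N·m
gear mesh 28/110 = 0.25455 → τ = 1285.7·0.25455·0.97 = 317.46 N·m

317 N·m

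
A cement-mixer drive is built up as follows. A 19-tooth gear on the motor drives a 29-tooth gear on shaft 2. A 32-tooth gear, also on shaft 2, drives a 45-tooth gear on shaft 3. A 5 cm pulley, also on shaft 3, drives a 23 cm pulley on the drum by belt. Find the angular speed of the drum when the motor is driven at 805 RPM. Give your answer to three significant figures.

81.5 RPM

gear mesh 29/19 = 1.5263 → 805/1.5263 = 527.41 RPM
gear mesh 45/32 = 1.4062 → 527.41/1.4062 = 375.05 RPM
belt 23/5 = 4.6 → 375.05/4.6 = 81.533 RPM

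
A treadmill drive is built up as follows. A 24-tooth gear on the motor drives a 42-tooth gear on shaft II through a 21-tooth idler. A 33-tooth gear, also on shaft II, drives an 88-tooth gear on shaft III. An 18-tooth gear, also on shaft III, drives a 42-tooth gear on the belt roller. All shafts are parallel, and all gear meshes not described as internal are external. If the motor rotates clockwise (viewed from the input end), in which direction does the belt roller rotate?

clockwise

the motor → shaft II: driver → idler → driven is 2 external meshes, 2 reversals → CW.
shaft II → shaft III: external mesh, 1 reversal → CCW.
shaft III → the belt roller: external mesh, 1 reversal → CW.
4 reversals in total — an even number — so the belt roller turns the same way as the motor.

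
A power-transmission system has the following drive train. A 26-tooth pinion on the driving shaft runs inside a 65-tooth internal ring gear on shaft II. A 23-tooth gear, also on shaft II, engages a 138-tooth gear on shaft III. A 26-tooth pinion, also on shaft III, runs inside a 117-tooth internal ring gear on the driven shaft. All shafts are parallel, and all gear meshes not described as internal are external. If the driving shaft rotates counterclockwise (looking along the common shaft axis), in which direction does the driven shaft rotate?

the driving shaft → shaft II: internal mesh, same direction → CCW.
shaft II → shaft III: external mesh, 1 reversal → CW.
shaft III → the driven shaft: internal mesh, same direction → CW.
1 reversal in total — an odd number — so the driven shaft turns opposite to the driving shaft.

clockwise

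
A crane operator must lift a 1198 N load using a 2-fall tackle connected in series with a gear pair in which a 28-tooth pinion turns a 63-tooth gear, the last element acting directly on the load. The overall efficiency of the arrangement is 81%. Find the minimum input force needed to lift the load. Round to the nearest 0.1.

328.7 N

Block-and-tackle MA = number of supporting rope parts = 2.
Gear pair MA = 63/28 = 2.25.
Combined ideal MA = 2 × 2.25 = 4.5.
Actual MA = 4.5 × 0.81 = 3.645.
Effort = load / actual MA = 1198 / 3.645 = 328.67 N.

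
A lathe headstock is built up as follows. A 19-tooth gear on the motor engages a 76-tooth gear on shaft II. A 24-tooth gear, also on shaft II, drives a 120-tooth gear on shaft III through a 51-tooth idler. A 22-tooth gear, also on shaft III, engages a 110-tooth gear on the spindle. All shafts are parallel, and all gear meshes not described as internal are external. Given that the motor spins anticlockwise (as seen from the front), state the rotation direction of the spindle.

the motor → shaft II: external mesh, 1 reversal → CW.
shaft II → shaft III: driver → idler → driven is 2 external meshes, 2 reversals → CW.
shaft III → the spindle: external mesh, 1 reversal → CCW.
4 reversals in total — an even number — so the spindle turns the same way as the motor.

anticlockwise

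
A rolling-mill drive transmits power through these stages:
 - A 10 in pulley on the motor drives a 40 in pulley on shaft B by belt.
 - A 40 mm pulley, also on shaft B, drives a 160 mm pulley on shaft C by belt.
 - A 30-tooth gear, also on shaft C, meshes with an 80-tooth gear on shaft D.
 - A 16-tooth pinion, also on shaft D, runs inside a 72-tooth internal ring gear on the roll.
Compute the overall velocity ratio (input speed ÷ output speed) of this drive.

Each stage contributes driven/driver: belt 40/10 = 4, belt 160/40 = 4, gear mesh 80/30 = 2.6667, internal gear 72/16 = 4.5.
Overall: 4 × 4 × 2.6667 × 4.5 = 192.

192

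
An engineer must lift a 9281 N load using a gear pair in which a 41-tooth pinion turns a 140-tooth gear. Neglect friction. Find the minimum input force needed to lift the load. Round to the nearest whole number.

Gear pair MA = 140/41 = 3.4146.
Effort = load / MA = 9281 / 3.4146 = 2718 N.

2718 N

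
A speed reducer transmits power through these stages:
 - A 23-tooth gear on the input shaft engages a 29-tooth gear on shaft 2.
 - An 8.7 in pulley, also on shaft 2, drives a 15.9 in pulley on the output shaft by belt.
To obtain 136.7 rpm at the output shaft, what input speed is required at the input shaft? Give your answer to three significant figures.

Overall ratio R = 1.2609 × 1.8276 = 2.3043.
Required input speed = output speed × R = 136.7 × 2.3043 = 315 rpm.

315 rpm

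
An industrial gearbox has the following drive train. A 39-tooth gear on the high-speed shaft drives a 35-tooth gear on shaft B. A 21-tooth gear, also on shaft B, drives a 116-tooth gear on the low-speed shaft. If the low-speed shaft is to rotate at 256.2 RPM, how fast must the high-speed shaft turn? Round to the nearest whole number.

Overall ratio R = 0.89744 × 5.5238 = 4.9573.
Required input speed = output speed × R = 256.2 × 4.9573 = 1270.1 RPM.

1270 RPM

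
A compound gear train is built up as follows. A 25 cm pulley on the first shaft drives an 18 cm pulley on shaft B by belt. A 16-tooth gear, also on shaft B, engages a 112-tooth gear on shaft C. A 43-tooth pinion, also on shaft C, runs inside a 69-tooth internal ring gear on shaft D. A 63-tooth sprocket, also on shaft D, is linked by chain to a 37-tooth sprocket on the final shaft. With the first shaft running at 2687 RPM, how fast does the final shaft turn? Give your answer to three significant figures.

the first shaft → shaft B (belt, 18/25): 2687 ÷ 0.72 = 3731.9 RPM
shaft B → shaft C (gear mesh, 112/16): 3731.9 ÷ 7 = 533.13 RPM
shaft C → shaft D (internal gear, 69/43): 533.13 ÷ 1.6047 = 332.24 RPM
shaft D → the final shaft (chain, 37/63): 332.24 ÷ 0.5873 = 565.71 RPM

566 RPM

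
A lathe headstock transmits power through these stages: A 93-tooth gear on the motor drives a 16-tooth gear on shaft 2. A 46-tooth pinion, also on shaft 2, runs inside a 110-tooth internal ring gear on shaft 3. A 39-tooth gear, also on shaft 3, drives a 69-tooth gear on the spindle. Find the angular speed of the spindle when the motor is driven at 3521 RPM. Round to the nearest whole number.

the motor → shaft 2 (gear mesh, 16/93): 3521 ÷ 0.17204 = 20466 RPM
shaft 2 → shaft 3 (internal gear, 110/46): 20466 ÷ 2.3913 = 8558.4 RPM
shaft 3 → the spindle (gear mesh, 69/39): 8558.4 ÷ 1.7692 = 4837.4 RPM

4837 RPM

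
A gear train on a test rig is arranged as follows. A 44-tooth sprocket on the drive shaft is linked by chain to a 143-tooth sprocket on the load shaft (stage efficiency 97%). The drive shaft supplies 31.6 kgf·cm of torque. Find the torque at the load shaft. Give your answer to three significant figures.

99.6 kgf·cm

chain 143/44 = 3.25 → τ = 31.6·3.25·0.97 = 99.619 kgf·cm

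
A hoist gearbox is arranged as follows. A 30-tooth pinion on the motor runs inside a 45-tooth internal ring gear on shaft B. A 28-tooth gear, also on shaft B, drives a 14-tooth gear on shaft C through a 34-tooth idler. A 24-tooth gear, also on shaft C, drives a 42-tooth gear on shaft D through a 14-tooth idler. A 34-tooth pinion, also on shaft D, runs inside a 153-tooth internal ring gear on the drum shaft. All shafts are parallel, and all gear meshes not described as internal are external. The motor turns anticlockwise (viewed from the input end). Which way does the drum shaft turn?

anticlockwise

the motor → shaft B: internal mesh, same direction → CCW.
shaft B → shaft C: driver → idler → driven is 2 external meshes, 2 reversals → CCW.
shaft C → shaft D: driver → idler → driven is 2 external meshes, 2 reversals → CCW.
shaft D → the drum shaft: internal mesh, same direction → CCW.
4 reversals in total — an even number — so the drum shaft turns the same way as the motor.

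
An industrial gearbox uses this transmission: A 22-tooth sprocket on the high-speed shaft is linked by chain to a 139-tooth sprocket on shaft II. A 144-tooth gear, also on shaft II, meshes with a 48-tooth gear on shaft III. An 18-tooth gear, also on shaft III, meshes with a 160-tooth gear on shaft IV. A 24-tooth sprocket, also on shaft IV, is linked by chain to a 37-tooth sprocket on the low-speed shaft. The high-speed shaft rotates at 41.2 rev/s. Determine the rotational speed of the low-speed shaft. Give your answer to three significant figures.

chain 139/22 = 6.3182 → 41.2/6.3182 = 6.5209 rev/s
gear mesh 48/144 = 0.33333 → 6.5209/0.33333 = 19.563 rev/s
gear mesh 160/18 = 8.8889 → 19.563/8.8889 = 2.2008 rev/s
chain 37/24 = 1.5417 → 2.2008/1.5417 = 1.4275 rev/s

1.43 rev/s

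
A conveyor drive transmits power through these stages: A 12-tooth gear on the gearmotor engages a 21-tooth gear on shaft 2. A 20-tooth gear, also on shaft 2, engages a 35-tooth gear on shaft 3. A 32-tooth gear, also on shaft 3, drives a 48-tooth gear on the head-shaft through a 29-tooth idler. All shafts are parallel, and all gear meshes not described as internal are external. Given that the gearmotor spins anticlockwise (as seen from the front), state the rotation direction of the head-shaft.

the gearmotor → shaft 2: external mesh, 1 reversal → CW.
shaft 2 → shaft 3: external mesh, 1 reversal → CCW.
shaft 3 → the head-shaft: driver → idler → driven is 2 external meshes, 2 reversals → CCW.
4 reversals in total — an even number — so the head-shaft turns the same way as the gearmotor.

anticlockwise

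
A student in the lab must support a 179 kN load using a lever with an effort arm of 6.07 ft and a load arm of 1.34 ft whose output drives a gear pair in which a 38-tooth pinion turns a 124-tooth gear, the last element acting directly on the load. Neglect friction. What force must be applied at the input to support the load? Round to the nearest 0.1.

12.1 kN

Lever MA = effort arm / load arm = 6.07/1.34 = 4.5299.
Gear pair MA = 124/38 = 3.2632.
Combined ideal MA = 4.5299 × 3.2632 = 14.782.
Effort = load / MA = 179 / 14.782 = 12.11 kN.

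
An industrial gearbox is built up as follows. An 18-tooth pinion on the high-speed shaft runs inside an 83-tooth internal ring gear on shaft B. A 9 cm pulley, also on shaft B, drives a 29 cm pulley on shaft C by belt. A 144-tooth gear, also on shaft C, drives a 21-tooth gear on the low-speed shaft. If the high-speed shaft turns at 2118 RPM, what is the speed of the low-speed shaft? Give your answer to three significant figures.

977 RPM

Internal gear: ratio = 83/18 = 4.6111, so shaft B turns at 2118 / 4.6111 = 459.33 RPM.
Belt: ratio = 29/9 = 3.2222, so shaft C turns at 459.33 / 3.2222 = 142.55 RPM.
Gear mesh: ratio = 21/144 = 0.14583, so the low-speed shaft turns at 142.55 / 0.14583 = 977.48 RPM.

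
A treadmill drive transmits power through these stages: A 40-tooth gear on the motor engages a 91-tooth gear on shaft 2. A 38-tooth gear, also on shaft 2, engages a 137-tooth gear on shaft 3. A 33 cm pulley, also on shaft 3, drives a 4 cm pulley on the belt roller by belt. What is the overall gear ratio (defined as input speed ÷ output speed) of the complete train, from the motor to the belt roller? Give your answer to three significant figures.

Each stage contributes driven/driver: gear mesh 91/40 = 2.275, gear mesh 137/38 = 3.6053, belt 4/33 = 0.12121.
Overall: 2.275 × 3.6053 × 0.12121 = 0.99418.

0.994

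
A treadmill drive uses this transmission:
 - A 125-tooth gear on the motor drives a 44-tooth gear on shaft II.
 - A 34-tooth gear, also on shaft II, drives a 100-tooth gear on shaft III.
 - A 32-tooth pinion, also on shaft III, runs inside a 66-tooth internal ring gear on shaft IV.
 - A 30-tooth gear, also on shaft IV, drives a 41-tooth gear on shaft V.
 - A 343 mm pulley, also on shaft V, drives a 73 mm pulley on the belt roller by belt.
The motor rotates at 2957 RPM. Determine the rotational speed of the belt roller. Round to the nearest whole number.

4761 RPM

gear mesh 44/125 = 0.352 → 2957/0.352 = 8400.6 RPM
gear mesh 100/34 = 2.9412 → 8400.6/2.9412 = 2856.2 RPM
internal gear 66/32 = 2.0625 → 2856.2/2.0625 = 1384.8 RPM
gear mesh 41/30 = 1.3667 → 1384.8/1.3667 = 1013.3 RPM
belt 73/343 = 0.21283 → 1013.3/0.21283 = 4761 RPM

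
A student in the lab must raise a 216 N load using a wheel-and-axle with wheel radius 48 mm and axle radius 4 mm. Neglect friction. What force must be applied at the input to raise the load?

18 N

Wheel-and-axle MA = R/r = 48/4 = 12.
Effort = load / MA = 216 / 12 = 18 N.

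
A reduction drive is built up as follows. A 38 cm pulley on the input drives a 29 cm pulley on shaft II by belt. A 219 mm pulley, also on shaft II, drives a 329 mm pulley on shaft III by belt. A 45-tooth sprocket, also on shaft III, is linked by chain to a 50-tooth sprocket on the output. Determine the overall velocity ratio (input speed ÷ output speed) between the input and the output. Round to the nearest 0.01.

Each stage contributes driven/driver: belt 29/38 = 0.76316, belt 329/219 = 1.5023, chain 50/45 = 1.1111.
Overall: 0.76316 × 1.5023 × 1.1111 = 1.2739.

1.27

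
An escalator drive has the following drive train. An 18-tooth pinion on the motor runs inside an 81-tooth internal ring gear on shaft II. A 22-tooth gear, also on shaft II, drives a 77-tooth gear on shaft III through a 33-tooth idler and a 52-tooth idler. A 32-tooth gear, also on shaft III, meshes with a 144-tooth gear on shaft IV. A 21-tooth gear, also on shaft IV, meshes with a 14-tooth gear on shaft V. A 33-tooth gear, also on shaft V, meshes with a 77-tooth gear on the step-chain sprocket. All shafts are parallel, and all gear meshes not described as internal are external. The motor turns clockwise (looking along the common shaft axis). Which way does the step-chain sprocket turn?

clockwise

the motor → shaft II: internal mesh, same direction → CW.
shaft II → shaft III: driver → idler → idler → driven is 3 external meshes, 3 reversals → CCW.
shaft III → shaft IV: external mesh, 1 reversal → CW.
shaft IV → shaft V: external mesh, 1 reversal → CCW.
shaft V → the step-chain sprocket: external mesh, 1 reversal → CW.
6 reversals in total — an even number — so the step-chain sprocket turns the same way as the motor.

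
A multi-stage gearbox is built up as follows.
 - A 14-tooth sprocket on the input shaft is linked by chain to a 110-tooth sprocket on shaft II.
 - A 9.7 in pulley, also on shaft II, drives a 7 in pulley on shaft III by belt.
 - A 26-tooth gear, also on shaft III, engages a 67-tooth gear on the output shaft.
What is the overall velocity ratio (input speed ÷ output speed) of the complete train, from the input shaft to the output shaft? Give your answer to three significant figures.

14.6

Each stage contributes driven/driver: chain 110/14 = 7.8571, belt 7/9.7 = 0.72165, gear mesh 67/26 = 2.5769.
Overall: 7.8571 × 0.72165 × 2.5769 = 14.611.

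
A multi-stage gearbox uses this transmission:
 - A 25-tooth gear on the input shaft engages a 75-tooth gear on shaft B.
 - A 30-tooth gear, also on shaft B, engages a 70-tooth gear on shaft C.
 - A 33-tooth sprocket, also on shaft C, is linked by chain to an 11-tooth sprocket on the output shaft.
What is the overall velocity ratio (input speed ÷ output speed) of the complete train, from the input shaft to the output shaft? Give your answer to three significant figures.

2.33

Each stage contributes driven/driver: gear mesh 75/25 = 3, gear mesh 70/30 = 2.3333, chain 11/33 = 0.33333.
Overall: 3 × 2.3333 × 0.33333 = 2.3333.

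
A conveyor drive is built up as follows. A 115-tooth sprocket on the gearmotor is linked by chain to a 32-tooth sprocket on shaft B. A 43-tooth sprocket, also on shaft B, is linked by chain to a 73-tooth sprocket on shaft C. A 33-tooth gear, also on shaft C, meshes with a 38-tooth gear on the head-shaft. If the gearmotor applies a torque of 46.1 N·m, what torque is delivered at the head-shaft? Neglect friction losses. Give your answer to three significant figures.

chain 32/115 = 0.27826 → τ = 46.1·0.27826 = 12.828 N·m
chain 73/43 = 1.6977 → τ = 12.828·1.6977 = 21.777 N·m
gear mesh 38/33 = 1.1515 → τ = 21.777·1.1515 = 25.077 N·m

25.1 N·m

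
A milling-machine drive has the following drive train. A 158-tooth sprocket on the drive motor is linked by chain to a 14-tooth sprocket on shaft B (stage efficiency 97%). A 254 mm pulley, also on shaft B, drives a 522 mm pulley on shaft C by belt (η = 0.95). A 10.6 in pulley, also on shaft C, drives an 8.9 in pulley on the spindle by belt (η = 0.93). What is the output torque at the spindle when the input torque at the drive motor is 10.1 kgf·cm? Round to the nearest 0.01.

After the chain (14/158): 10.1 × 0.088608 × 0.97 = 0.86809 kgf·cm
After the belt (522/254): 0.86809 × 2.0551 × 0.95 = 1.6948 kgf·cm
After the belt (8.9/10.6): 1.6948 × 0.83962 × 0.93 = 1.3234 kgf·cm

1.32 kgf·cm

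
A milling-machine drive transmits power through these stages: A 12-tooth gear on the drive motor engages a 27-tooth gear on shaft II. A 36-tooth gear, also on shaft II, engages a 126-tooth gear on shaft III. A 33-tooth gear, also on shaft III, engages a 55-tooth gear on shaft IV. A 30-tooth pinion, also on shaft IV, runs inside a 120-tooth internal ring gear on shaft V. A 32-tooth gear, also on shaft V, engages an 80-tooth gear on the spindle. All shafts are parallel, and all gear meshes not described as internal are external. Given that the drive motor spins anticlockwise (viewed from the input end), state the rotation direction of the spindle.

the drive motor → shaft II: external mesh, 1 reversal → CW.
shaft II → shaft III: external mesh, 1 reversal → CCW.
shaft III → shaft IV: external mesh, 1 reversal → CW.
shaft IV → shaft V: internal mesh, same direction → CW.
shaft V → the spindle: external mesh, 1 reversal → CCW.
4 reversals in total — an even number — so the spindle turns the same way as the drive motor.

anticlockwise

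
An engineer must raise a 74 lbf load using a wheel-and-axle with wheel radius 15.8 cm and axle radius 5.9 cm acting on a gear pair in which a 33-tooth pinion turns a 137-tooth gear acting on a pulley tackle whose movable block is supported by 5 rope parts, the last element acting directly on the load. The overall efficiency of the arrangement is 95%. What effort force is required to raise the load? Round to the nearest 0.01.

1.40 lbf

Wheel-and-axle MA = R/r = 15.8/5.9 = 2.678.
Gear pair MA = 137/33 = 4.1515.
Block-and-tackle MA = number of supporting rope parts = 5.
Combined ideal MA = 2.678 × 4.1515 × 5 = 55.588.
Actual MA = 55.588 × 0.95 = 52.809.
Effort = load / actual MA = 74 / 52.809 = 1.4013 lbf.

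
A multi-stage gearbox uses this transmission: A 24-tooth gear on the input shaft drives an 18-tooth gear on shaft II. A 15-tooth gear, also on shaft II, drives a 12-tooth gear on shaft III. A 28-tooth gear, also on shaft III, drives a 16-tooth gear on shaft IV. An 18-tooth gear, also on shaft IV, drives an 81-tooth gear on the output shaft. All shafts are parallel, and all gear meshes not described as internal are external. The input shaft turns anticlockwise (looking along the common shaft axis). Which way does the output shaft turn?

the input shaft → shaft II: external mesh, 1 reversal → CW.
shaft II → shaft III: external mesh, 1 reversal → CCW.
shaft III → shaft IV: external mesh, 1 reversal → CW.
shaft IV → the output shaft: external mesh, 1 reversal → CCW.
4 reversals in total — an even number — so the output shaft turns the same way as the input shaft.

anticlockwise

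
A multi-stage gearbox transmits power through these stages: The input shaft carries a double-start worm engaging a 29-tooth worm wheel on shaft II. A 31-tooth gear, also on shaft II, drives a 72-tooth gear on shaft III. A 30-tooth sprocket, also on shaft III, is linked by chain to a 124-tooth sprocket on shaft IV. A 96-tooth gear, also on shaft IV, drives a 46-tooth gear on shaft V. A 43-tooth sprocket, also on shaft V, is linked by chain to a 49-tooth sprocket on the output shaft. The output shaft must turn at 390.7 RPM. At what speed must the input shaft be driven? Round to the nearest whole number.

Overall ratio R = 14.5 × 2.3226 × 4.1333 × 0.47917 × 1.1395 = 76.007.
Required input speed = output speed × R = 390.7 × 76.007 = 29696 RPM.

29696 RPM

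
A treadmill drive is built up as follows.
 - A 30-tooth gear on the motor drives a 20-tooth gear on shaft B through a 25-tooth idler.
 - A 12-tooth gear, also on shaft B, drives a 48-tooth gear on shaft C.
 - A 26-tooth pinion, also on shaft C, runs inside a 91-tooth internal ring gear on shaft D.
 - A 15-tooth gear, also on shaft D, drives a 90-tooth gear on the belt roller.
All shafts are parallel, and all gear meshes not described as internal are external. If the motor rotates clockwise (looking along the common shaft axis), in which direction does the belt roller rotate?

the motor → shaft B: driver → idler → driven is 2 external meshes, 2 reversals → CW.
shaft B → shaft C: external mesh, 1 reversal → CCW.
shaft C → shaft D: internal mesh, same direction → CCW.
shaft D → the belt roller: external mesh, 1 reversal → CW.
4 reversals in total — an even number — so the belt roller turns the same way as the motor.

clockwise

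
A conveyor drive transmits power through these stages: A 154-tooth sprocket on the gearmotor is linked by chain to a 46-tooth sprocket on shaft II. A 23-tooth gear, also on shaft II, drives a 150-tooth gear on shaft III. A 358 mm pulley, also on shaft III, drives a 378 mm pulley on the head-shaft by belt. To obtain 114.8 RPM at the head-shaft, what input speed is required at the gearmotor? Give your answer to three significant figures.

236 RPM

Overall ratio R = 0.2987 × 6.5217 × 1.0559 = 2.0569.
Required input speed = output speed × R = 114.8 × 2.0569 = 236.13 RPM.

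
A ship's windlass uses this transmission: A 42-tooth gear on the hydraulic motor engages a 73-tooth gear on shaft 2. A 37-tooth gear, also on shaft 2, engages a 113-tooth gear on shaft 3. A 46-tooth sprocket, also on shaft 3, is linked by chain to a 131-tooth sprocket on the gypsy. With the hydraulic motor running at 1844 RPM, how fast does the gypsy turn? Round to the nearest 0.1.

Gear mesh: ratio = 73/42 = 1.7381, so shaft 2 turns at 1844 / 1.7381 = 1060.9 RPM.
Gear mesh: ratio = 113/37 = 3.0541, so shaft 3 turns at 1060.9 / 3.0541 = 347.38 RPM.
Chain: ratio = 131/46 = 2.8478, so the gypsy turns at 347.38 / 2.8478 = 121.98 RPM.

122.0 RPM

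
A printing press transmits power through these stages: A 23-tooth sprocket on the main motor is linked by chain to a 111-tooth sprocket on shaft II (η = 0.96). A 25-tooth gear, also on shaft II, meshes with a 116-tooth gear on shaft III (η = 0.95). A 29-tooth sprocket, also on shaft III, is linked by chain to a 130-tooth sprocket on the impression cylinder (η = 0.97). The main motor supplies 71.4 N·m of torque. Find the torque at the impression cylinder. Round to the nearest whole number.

After the chain (111/23): 71.4 × 4.8261 × 0.96 = 330.8 N·m
After the gear mesh (116/25): 330.8 × 4.64 × 0.95 = 1458.2 N·m
After the chain (130/29): 1458.2 × 4.4828 × 0.97 = 6340.5 N·m

6340 N·m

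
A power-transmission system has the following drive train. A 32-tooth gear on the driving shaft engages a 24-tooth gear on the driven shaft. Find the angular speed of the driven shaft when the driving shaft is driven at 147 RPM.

196 RPM

Gear mesh: ratio = 24/32 = 0.75, so the driven shaft turns at 147 / 0.75 = 196 RPM.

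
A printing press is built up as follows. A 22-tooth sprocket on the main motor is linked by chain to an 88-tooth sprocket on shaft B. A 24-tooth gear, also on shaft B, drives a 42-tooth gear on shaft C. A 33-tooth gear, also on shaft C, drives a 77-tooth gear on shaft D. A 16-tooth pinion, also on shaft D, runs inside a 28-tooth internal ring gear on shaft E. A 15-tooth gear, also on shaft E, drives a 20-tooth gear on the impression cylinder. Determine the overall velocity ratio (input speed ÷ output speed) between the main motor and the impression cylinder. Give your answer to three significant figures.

Each stage contributes driven/driver: chain 88/22 = 4, gear mesh 42/24 = 1.75, gear mesh 77/33 = 2.3333, internal gear 28/16 = 1.75, gear mesh 20/15 = 1.3333.
Overall: 4 × 1.75 × 2.3333 × 1.75 × 1.3333 = 38.111.

38.1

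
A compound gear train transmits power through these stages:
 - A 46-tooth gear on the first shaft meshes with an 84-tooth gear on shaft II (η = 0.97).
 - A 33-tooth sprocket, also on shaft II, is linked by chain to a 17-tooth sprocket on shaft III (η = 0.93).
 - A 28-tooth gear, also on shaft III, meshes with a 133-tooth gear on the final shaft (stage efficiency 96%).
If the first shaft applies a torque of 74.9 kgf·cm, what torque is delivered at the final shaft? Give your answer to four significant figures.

289.8 kgf·cm

gear mesh 84/46 = 1.8261 → τ = 74.9·1.8261·0.97 = 132.67 kgf·cm
chain 17/33 = 0.51515 → τ = 132.67·0.51515·0.93 = 63.561 kgf·cm
gear mesh 133/28 = 4.75 → τ = 63.561·4.75·0.96 = 289.84 kgf·cm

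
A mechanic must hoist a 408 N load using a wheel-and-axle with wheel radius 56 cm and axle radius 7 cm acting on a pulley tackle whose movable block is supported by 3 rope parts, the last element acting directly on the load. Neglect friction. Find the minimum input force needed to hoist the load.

17 N

Wheel-and-axle MA = R/r = 56/7 = 8.
Block-and-tackle MA = number of supporting rope parts = 3.
Combined ideal MA = 8 × 3 = 24.
Effort = load / MA = 408 / 24 = 17 N.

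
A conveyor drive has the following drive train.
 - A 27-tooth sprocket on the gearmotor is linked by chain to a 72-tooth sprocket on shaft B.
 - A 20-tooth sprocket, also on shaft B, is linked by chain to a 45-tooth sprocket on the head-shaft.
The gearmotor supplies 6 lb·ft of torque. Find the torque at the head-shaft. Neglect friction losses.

chain 72/27 = 2.6667 → τ = 6·2.6667 = 16 lb·ft
chain 45/20 = 2.25 → τ = 16·2.25 = 36 lb·ft

36 lb·ft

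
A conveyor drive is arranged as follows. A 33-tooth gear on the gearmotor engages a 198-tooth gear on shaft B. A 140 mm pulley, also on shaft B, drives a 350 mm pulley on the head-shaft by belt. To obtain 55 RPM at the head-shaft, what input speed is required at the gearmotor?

Overall ratio R = 6 × 2.5 = 15.
Required input speed = output speed × R = 55 × 15 = 825 RPM.

825 RPM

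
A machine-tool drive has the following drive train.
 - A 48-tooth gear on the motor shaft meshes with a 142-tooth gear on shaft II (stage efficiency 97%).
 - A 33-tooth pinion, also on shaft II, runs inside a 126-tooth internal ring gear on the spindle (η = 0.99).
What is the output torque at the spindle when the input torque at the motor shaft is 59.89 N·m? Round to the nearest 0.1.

649.6 N·m

After the gear mesh (142/48): 59.89 × 2.9583 × 0.97 = 171.86 N·m
After the internal gear (126/33): 171.86 × 3.8182 × 0.99 = 649.63 N·m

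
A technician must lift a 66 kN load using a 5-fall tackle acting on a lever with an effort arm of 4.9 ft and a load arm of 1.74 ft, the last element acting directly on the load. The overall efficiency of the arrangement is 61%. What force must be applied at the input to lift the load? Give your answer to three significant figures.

7.68 kN

Block-and-tackle MA = number of supporting rope parts = 5.
Lever MA = effort arm / load arm = 4.9/1.74 = 2.8161.
Combined ideal MA = 5 × 2.8161 = 14.08.
Actual MA = 14.08 × 0.61 = 8.5891.
Effort = load / actual MA = 66 / 8.5891 = 7.6842 kN.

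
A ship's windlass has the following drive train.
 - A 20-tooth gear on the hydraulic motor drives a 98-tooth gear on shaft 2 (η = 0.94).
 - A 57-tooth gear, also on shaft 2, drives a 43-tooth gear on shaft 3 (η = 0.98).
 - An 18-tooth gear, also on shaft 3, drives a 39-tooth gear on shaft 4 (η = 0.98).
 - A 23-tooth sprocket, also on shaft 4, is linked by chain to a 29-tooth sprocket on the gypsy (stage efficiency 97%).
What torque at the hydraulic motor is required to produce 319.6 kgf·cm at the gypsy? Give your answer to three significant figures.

Overall ratio R = 4.9 × 0.75439 × 2.1667 × 1.2609 = 10.098; overall efficiency η = 0.94 × 0.98 × 0.98 × 0.97 = 0.8757.
Input torque = output torque / (R × η) = 319.6 / (10.098 × 0.8757) = 36.141 kgf·cm.

36.1 kgf·cm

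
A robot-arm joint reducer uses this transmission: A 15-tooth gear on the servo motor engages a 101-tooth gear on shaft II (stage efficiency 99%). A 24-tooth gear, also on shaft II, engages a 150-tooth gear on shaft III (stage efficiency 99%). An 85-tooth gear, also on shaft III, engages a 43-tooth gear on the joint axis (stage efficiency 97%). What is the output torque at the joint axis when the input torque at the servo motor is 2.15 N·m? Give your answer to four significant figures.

gear mesh 101/15 = 6.7333 → τ = 2.15·6.7333·0.99 = 14.332 N·m
gear mesh 150/24 = 6.25 → τ = 14.332·6.25·0.99 = 88.679 N·m
gear mesh 43/85 = 0.50588 → τ = 88.679·0.50588·0.97 = 43.515 N·m

43.52 N·m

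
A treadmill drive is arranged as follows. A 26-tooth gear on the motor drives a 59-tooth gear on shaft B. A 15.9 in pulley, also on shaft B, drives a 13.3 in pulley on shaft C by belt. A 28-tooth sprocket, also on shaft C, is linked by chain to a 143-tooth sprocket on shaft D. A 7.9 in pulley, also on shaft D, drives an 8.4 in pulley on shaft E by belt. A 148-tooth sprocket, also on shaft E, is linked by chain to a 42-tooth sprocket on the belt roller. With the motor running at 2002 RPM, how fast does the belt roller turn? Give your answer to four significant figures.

gear mesh 59/26 = 2.2692 → 2002/2.2692 = 882.24 RPM
belt 13.3/15.9 = 0.83648 → 882.24/0.83648 = 1054.7 RPM
chain 143/28 = 5.1071 → 1054.7/5.1071 = 206.52 RPM
belt 8.4/7.9 = 1.0633 → 206.52/1.0633 = 194.22 RPM
chain 42/148 = 0.28378 → 194.22/0.28378 = 684.4 RPM

684.4 RPM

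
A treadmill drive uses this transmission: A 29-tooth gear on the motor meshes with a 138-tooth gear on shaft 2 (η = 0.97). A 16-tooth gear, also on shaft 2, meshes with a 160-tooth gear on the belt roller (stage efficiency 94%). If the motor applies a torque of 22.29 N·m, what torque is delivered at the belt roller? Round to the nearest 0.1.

gear mesh 138/29 = 4.7586 → τ = 22.29·4.7586·0.97 = 102.89 N·m
gear mesh 160/16 = 10 → τ = 102.89·10·0.94 = 967.14 N·m

967.1 N·m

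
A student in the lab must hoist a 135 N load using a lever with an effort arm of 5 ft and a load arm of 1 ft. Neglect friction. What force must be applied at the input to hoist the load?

Lever MA = effort arm / load arm = 5/1 = 5.
Effort = load / MA = 135 / 5 = 27 N.

27 N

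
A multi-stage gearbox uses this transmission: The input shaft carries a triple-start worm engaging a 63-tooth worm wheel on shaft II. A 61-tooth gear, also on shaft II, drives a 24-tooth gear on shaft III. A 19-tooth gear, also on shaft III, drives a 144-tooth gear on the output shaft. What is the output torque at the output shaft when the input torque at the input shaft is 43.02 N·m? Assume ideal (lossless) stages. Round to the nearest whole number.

worm 63/3 = 21 → τ = 43.02·21 = 903.42 N·m
gear mesh 24/61 = 0.39344 → τ = 903.42·0.39344 = 355.44 N·m
gear mesh 144/19 = 7.5789 → τ = 355.44·7.5789 = 2693.9 N·m

2694 N·m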